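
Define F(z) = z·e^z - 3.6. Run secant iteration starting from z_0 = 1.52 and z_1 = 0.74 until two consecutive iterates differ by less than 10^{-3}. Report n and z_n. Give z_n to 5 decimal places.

n = 6, z_n = 1.14528

F(1.52) = 3.3497823, F(0.74) = -2.0490077
z_2 = 0.7400000 − (-2.0490077)·(-0.7800000)/(-5.3987900) = 1.0360341;  |Δ| = 0.2960341
F(1.0360341) = -0.6804363
z_3 = 1.0360341 − (-0.6804363)·(0.2960341)/(1.3685714) = 1.1832185;  |Δ| = 0.1471844
F(1.1832185) = 0.2630491
z_4 = 1.1832185 − 0.2630491·(0.1471844)/(0.9434854) = 1.1421827;  |Δ| = 0.0410358
F(1.1421827) = -0.0208558
z_5 = 1.1421827 − (-0.0208558)·(-0.0410358)/(-0.2839049) = 1.1451972;  |Δ| = 0.0030145
F(1.1451972) = -0.0005753
z_6 = 1.1451972 − (-0.0005753)·(0.0030145)/(0.0202805) = 1.1452827;  |Δ| = 0.0000855
|z_6 − z_5| = 0.0000855 < 10^{-3}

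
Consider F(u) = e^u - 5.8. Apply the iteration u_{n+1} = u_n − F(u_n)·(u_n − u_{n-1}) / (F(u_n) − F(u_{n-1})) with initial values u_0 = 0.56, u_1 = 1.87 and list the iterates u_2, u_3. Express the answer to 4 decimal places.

F(0.56) = -4.049327, F(1.87) = 0.688296
u_2 = 1.870000 − 0.688296·(1.870000 − 0.560000) / (0.688296 − (-4.049327)) = 1.870000 − (0.901668)/(4.737624) = 1.679679
F(1.679679) = -0.436165
u_3 = 1.679679 − (-0.436165)·(1.679679 − 1.870000) / (-0.436165 − 0.688296) = 1.679679 − (0.083011)/(-1.124461) = 1.753502

1.6797, 1.7535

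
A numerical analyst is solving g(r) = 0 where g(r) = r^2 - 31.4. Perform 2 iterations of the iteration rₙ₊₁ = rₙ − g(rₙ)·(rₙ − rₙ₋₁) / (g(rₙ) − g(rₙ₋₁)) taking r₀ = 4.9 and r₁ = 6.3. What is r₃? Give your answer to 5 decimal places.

5.60100

g(4.9) = -7.3900000, g(6.3) = 8.2900000
r₂ = 6.3000000 − 8.2900000·(6.3000000 − 4.9000000) / (8.2900000 − (-7.3900000)) = 6.3000000 − (11.6060000)/(15.6800000) = 5.5598214
g(5.5598214) = -0.4883857
r₃ = 5.5598214 − (-0.4883857)·(5.5598214 − 6.3000000) / (-0.4883857 − 8.2900000) = 5.5598214 − (0.3614926)/(-8.7783857) = 5.6010013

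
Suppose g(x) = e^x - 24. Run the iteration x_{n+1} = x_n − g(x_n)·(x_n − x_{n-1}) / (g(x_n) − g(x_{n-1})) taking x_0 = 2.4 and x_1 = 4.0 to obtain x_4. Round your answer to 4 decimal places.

3.1960

g(2.4) = -12.976824, g(4.0) = 30.598150
x_2 = 4.000000 − 30.598150·(4.000000 − 2.400000) / (30.598150 − (-12.976824)) = 4.000000 − (48.957040)/(43.574974) = 2.876487
g(2.876487) = -6.248195
x_3 = 2.876487 − (-6.248195)·(2.876487 − 4.000000) / (-6.248195 − 30.598150) = 2.876487 − (7.019927)/(-36.846345) = 3.067006
g(3.067006) = -2.522494
x_4 = 3.067006 − (-2.522494)·(3.067006 − 2.876487) / (-2.522494 − (-6.248195)) = 3.067006 − (-0.480583)/(3.725701) = 3.195997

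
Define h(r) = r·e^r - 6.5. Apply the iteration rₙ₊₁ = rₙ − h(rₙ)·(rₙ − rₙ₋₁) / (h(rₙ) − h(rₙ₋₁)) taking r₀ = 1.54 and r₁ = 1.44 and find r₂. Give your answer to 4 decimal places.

1.4782

h(1.54) = 0.683469, h(1.44) = -0.422198
r₂ = 1.440000 − (-0.422198)·(1.440000 − 1.540000) / (-0.422198 − 0.683469) = 1.440000 − (0.042220)/(-1.105667) = 1.478185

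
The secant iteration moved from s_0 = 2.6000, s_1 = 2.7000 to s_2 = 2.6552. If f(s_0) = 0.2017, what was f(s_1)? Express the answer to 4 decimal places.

The secant line through (2.6000, 0.2017) and (2.7000, f(s_1)) crosses zero at s_2 = 2.6552.
So (2.6000, 0.2017), (2.7000, f(s_1)), (2.6552, 0) are collinear:
f(s_1) = 0.2017 · (2.7000 − 2.6552) / (2.6000 − 2.6552) = 0.2017 · (0.044800)/(-0.055200) = -0.163699

-0.1637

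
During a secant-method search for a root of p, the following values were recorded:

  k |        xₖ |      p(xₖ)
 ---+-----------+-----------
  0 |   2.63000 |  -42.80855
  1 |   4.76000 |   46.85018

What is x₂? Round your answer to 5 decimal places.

x₂ = 4.76000 − 46.85018·(4.76000 − 2.63000) / (46.85018 − (-42.80855))
   = 4.76000 − (99.7908834)/(89.6587300) = 3.6469920

3.64699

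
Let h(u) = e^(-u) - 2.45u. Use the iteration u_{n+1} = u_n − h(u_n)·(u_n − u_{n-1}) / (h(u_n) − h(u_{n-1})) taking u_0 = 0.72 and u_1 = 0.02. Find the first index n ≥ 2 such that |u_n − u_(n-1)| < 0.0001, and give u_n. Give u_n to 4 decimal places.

h(0.72) = -1.277248, h(0.02) = 0.931199
u_2 = 0.020000 − 0.931199·(-0.700000)/(2.208446) = 0.315157;  |Δ| = 0.295157
h(0.315157) = -0.042461
u_3 = 0.315157 − (-0.042461)·(0.295157)/(-0.973660) = 0.302285;  |Δ| = 0.012872
h(0.302285) = -0.001472
u_4 = 0.302285 − (-0.001472)·(-0.012872)/(0.040989) = 0.301823;  |Δ| = 0.000462
h(0.301823) = 0.000002
u_5 = 0.301823 − 0.000002·(-0.000462)/(0.001475) = 0.301824;  |Δ| = 0.000001
|u_5 − u_4| = 0.000001 < 0.0001

n = 5, u_n = 0.3018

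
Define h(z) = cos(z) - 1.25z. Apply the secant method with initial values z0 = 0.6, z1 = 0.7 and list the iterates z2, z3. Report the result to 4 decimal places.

0.6406, 0.6411

h(0.6) = 0.075336, h(0.7) = -0.110158
z2 = 0.700000 − (-0.110158)·(0.700000 − 0.600000) / (-0.110158 − 0.075336) = 0.700000 − (-0.011016)/(-0.185493) = 0.640614
h(0.640614) = 0.000962
z3 = 0.640614 − 0.000962·(0.640614 − 0.700000) / (0.000962 − (-0.110158)) = 0.640614 − (-0.000057)/(0.111120) = 0.641128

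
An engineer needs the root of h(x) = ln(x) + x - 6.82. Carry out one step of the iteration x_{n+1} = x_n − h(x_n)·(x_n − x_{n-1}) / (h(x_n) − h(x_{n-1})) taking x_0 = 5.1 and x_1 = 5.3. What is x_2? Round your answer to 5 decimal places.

h(5.1) = -0.0907595, h(5.3) = 0.1477068
x_2 = 5.3000000 − 0.1477068·(5.3000000 − 5.1000000) / (0.1477068 − (-0.0907595)) = 5.3000000 − (0.0295414)/(0.2384663) = 5.1761193

5.17612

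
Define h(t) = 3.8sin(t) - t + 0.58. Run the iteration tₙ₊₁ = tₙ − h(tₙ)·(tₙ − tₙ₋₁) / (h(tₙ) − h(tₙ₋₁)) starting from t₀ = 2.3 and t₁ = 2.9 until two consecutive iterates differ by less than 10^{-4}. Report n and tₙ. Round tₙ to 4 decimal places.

h(2.3) = 1.113680, h(2.9) = -1.410853
t₂ = 2.900000 − (-1.410853)·(0.600000)/(-2.524532) = 2.564686;  |Δ| = 0.335314
h(2.564686) = 0.087963
t₃ = 2.564686 − 0.087963·(-0.335314)/(1.498816) = 2.584365;  |Δ| = 0.019679
h(2.584365) = 0.005209
t₄ = 2.584365 − 0.005209·(0.019679)/(-0.082754) = 2.585604;  |Δ| = 0.001239
h(2.585604) = -0.000026
t₅ = 2.585604 − (-0.000026)·(0.001239)/(-0.005236) = 2.585598;  |Δ| = 0.000006
|t₅ − t₄| = 0.000006 < 10^{-4}

n = 5, tₙ = 2.5856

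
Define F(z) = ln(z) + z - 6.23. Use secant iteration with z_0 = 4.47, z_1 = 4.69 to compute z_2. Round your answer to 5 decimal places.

F(4.47) = -0.2626116, F(4.69) = 0.0054326
z_2 = 4.6900000 − 0.0054326·(4.6900000 − 4.4700000) / (0.0054326 − (-0.2626116)) = 4.6900000 − (0.0011952)/(0.2680442) = 4.6855412

4.68554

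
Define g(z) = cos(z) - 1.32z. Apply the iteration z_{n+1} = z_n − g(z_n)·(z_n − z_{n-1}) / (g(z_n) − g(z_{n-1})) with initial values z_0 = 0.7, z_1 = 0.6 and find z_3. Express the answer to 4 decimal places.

0.6176

g(0.7) = -0.159158, g(0.6) = 0.033336
z_2 = 0.600000 − 0.033336·(0.600000 − 0.700000) / (0.033336 − (-0.159158)) = 0.600000 − (-0.003334)/(0.192493) = 0.617318
g(0.617318) = 0.000574
z_3 = 0.617318 − 0.000574·(0.617318 − 0.600000) / (0.000574 − 0.033336) = 0.617318 − (0.000010)/(-0.032761) = 0.617621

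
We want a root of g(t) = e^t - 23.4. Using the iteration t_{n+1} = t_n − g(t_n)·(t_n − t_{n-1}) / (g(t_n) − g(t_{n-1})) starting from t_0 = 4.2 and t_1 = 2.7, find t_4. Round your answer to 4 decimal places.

g(4.2) = 43.286331, g(2.7) = -8.520268
t_2 = 2.700000 − (-8.520268)·(2.700000 − 4.200000) / (-8.520268 − 43.286331) = 2.700000 − (12.780402)/(-51.806599) = 2.946694
g(2.946694) = -4.357097
t_3 = 2.946694 − (-4.357097)·(2.946694 − 2.700000) / (-4.357097 − (-8.520268)) = 2.946694 − (-1.074872)/(4.163171) = 3.204880
g(3.204880) = 1.252549
t_4 = 3.204880 − 1.252549·(3.204880 − 2.946694) / (1.252549 − (-4.357097)) = 3.204880 − (0.323390)/(5.609646) = 3.147231

3.1472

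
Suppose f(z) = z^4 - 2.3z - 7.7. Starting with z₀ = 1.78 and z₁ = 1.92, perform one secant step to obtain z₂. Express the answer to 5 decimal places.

1.85611

f(1.78) = -1.7552414, f(1.92) = 1.4735450
z₂ = 1.9200000 − 1.4735450·(1.9200000 − 1.7800000) / (1.4735450 − (-1.7552414)) = 1.9200000 − (0.2062963)/(3.2287864) = 1.8561072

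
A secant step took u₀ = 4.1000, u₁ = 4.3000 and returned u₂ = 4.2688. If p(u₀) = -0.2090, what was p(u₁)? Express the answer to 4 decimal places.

The secant line through (4.1000, -0.2090) and (4.3000, p(u₁)) crosses zero at u₂ = 4.2688.
So (4.1000, -0.2090), (4.3000, p(u₁)), (4.2688, 0) are collinear:
p(u₁) = -0.2090 · (4.3000 − 4.2688) / (4.1000 − 4.2688) = -0.2090 · (0.031200)/(-0.168800) = 0.038630

0.0386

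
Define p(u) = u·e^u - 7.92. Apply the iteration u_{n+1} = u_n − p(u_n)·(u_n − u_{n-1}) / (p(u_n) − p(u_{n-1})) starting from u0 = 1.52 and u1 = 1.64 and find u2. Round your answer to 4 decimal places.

p(1.52) = -0.970218, p(1.64) = 0.534478
u2 = 1.640000 − 0.534478·(1.640000 − 1.520000) / (0.534478 − (-0.970218)) = 1.640000 − (0.064137)/(1.504696) = 1.597375

1.5974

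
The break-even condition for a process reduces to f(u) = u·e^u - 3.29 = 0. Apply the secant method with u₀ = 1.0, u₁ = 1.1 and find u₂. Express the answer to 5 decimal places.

f(1.0) = -0.5717182, f(1.1) = 0.0145826
u₂ = 1.1000000 − 0.0145826·(1.1000000 − 1.0000000) / (0.0145826 − (-0.5717182)) = 1.1000000 − (0.0014583)/(0.5863008) = 1.0975128

1.09751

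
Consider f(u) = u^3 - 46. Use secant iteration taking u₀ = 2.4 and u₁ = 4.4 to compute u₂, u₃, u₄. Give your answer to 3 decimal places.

f(2.4) = -32.17600, f(4.4) = 39.18400
u₂ = 4.40000 − 39.18400·(4.40000 − 2.40000) / (39.18400 − (-32.17600)) = 4.40000 − (78.36800)/(71.36000) = 3.30179
f(3.30179) = -10.00437
u₃ = 3.30179 − (-10.00437)·(3.30179 − 4.40000) / (-10.00437 − 39.18400) = 3.30179 − (10.98686)/(-49.18837) = 3.52516
f(3.52516) = -2.19383
u₄ = 3.52516 − (-2.19383)·(3.52516 − 3.30179) / (-2.19383 − (-10.00437)) = 3.52516 − (-0.49002)/(7.81054) = 3.58790

3.302, 3.525, 3.588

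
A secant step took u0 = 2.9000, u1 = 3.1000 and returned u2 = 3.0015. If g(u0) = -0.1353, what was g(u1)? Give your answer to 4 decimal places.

0.1313

The secant line through (2.9000, -0.1353) and (3.1000, g(u1)) crosses zero at u2 = 3.0015.
So (2.9000, -0.1353), (3.1000, g(u1)), (3.0015, 0) are collinear:
g(u1) = -0.1353 · (3.1000 − 3.0015) / (2.9000 − 3.0015) = -0.1353 · (0.098500)/(-0.101500) = 0.131301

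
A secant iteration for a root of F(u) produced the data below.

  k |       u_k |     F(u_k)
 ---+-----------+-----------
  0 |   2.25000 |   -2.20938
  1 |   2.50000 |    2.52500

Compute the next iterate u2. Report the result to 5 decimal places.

2.36667

u2 = 2.50000 − 2.52500·(2.50000 − 2.25000) / (2.52500 − (-2.20938))
   = 2.50000 − (0.6312500)/(4.7343800) = 2.3666668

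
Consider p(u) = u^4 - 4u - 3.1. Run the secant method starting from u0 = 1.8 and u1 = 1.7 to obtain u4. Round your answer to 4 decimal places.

p(1.8) = 0.197600, p(1.7) = -1.547900
u2 = 1.700000 − (-1.547900)·(1.700000 − 1.800000) / (-1.547900 − 0.197600) = 1.700000 − (0.154790)/(-1.745500) = 1.788679
p(1.788679) = -0.018722
u3 = 1.788679 − (-0.018722)·(1.788679 − 1.700000) / (-0.018722 − (-1.547900)) = 1.788679 − (-0.001660)/(1.529178) = 1.789765
p(1.789765) = 0.001811
u4 = 1.789765 − 0.001811·(1.789765 − 1.788679) / (0.001811 − (-0.018722)) = 1.789765 − (0.000002)/(0.020533) = 1.789669

1.7897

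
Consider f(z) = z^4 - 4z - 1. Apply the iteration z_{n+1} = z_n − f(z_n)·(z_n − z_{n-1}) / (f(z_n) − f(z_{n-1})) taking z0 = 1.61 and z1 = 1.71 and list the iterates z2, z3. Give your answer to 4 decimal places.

f(1.61) = -0.721018, f(1.71) = 0.710361
z2 = 1.710000 − 0.710361·(1.710000 − 1.610000) / (0.710361 − (-0.721018)) = 1.710000 − (0.071036)/(1.431378) = 1.660372
f(1.660372) = -0.041344
z3 = 1.660372 − (-0.041344)·(1.660372 − 1.710000) / (-0.041344 − 0.710361) = 1.660372 − (0.002052)/(-0.751705) = 1.663102

1.6604, 1.6631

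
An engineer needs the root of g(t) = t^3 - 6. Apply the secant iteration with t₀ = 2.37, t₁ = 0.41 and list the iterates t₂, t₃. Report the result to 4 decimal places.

1.2878, 2.9290

g(2.37) = 7.312053, g(0.41) = -5.931079
t₂ = 0.410000 − (-5.931079)·(0.410000 − 2.370000) / (-5.931079 − 7.312053) = 0.410000 − (11.624915)/(-13.243132) = 1.287807
g(1.287807) = -3.864240
t₃ = 1.287807 − (-3.864240)·(1.287807 − 0.410000) / (-3.864240 − (-5.931079)) = 1.287807 − (-3.392057)/(2.066839) = 2.928988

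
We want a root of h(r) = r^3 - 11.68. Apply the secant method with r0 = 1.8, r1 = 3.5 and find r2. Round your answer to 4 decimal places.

h(1.8) = -5.848000, h(3.5) = 31.195000
r2 = 3.500000 − 31.195000·(3.500000 − 1.800000) / (31.195000 − (-5.848000)) = 3.500000 − (53.031500)/(37.043000) = 2.068380

2.0684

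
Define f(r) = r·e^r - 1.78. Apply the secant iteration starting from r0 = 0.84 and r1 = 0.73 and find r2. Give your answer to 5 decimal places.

0.79769

f(0.84) = 0.1657483, f(0.73) = -0.2651912
r2 = 0.7300000 − (-0.2651912)·(0.7300000 − 0.8400000) / (-0.2651912 − 0.1657483) = 0.7300000 − (0.0291710)/(-0.4309394) = 0.7976917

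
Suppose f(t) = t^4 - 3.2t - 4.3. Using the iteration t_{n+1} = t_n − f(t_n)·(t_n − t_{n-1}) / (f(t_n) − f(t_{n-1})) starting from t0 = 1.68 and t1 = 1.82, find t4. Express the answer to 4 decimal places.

f(1.68) = -1.710058, f(1.82) = 0.847994
t2 = 1.820000 − 0.847994·(1.820000 − 1.680000) / (0.847994 − (-1.710058)) = 1.820000 − (0.118719)/(2.558052) = 1.773590
f(1.773590) = -0.080553
t3 = 1.773590 − (-0.080553)·(1.773590 − 1.820000) / (-0.080553 − 0.847994) = 1.773590 − (0.003738)/(-0.928547) = 1.777616
f(1.777616) = -0.003282
t4 = 1.777616 − (-0.003282)·(1.777616 − 1.773590) / (-0.003282 − (-0.080553)) = 1.777616 − (-0.000013)/(0.077271) = 1.777787

1.7778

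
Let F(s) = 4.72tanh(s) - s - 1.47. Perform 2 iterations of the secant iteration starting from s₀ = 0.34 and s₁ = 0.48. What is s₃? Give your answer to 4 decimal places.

F(0.34) = -0.264307, F(0.48) = 0.156270
s₂ = 0.480000 − 0.156270·(0.480000 − 0.340000) / (0.156270 − (-0.264307)) = 0.480000 − (0.021878)/(0.420577) = 0.427981
F(0.427981) = 0.007166
s₃ = 0.427981 − 0.007166·(0.427981 − 0.480000) / (0.007166 − 0.156270) = 0.427981 − (-0.000373)/(-0.149104) = 0.425481

0.4255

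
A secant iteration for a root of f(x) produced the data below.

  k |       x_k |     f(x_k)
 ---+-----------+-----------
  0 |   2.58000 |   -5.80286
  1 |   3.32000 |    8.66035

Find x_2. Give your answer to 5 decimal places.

2.87690

x_2 = 3.32000 − 8.66035·(3.32000 − 2.58000) / (8.66035 − (-5.80286))
   = 3.32000 − (6.4086590)/(14.4632100) = 2.8768993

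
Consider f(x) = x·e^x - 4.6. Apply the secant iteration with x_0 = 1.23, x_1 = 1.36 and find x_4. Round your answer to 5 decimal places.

f(1.23) = -0.3918877, f(1.36) = 0.6988229
x_2 = 1.3600000 − 0.6988229·(1.3600000 − 1.2300000) / (0.6988229 − (-0.3918877)) = 1.3600000 − (0.0908470)/(1.0907106) = 1.2767084
f(1.2767084) = -0.0232292
x_3 = 1.2767084 − (-0.0232292)·(1.2767084 − 1.3600000) / (-0.0232292 − 0.6988229) = 1.2767084 − (0.0019348)/(-0.7220521) = 1.2793880
f(1.2793880) = -0.0013173
x_4 = 1.2793880 − (-0.0013173)·(1.2793880 − 1.2767084) / (-0.0013173 − (-0.0232292)) = 1.2793880 − (-0.0000035)/(0.0219118) = 1.2795491

1.27955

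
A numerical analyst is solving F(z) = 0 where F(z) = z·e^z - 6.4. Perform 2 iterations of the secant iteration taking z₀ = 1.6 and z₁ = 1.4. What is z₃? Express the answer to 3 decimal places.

F(1.6) = 1.52485, F(1.4) = -0.72272
z₂ = 1.40000 − (-0.72272)·(1.40000 − 1.60000) / (-0.72272 − 1.52485) = 1.40000 − (0.14454)/(-2.24757) = 1.46431
F(1.46431) = -0.06749
z₃ = 1.46431 − (-0.06749)·(1.46431 − 1.40000) / (-0.06749 − (-0.72272)) = 1.46431 − (-0.00434)/(0.65523) = 1.47094

1.471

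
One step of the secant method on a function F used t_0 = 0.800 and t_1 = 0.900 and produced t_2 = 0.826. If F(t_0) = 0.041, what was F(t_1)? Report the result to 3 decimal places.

The secant line through (0.800, 0.041) and (0.900, F(t_1)) crosses zero at t_2 = 0.826.
So (0.800, 0.041), (0.900, F(t_1)), (0.826, 0) are collinear:
F(t_1) = 0.041 · (0.900 − 0.826) / (0.800 − 0.826) = 0.041 · (0.07400)/(-0.02600) = -0.11669

-0.117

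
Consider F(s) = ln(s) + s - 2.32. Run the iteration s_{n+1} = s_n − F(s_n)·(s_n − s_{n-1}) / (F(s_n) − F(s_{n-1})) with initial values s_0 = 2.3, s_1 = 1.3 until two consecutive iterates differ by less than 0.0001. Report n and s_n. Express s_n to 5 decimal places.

n = 5, s_n = 1.75661

F(2.3) = 0.8129091, F(1.3) = -0.7576357
s_2 = 1.3000000 − (-0.7576357)·(-1.0000000)/(-1.5705449) = 1.7824031;  |Δ| = 0.4824031
F(1.7824031) = 0.0403656
s_3 = 1.7824031 − 0.0403656·(0.4824031)/(0.7980014) = 1.7580015;  |Δ| = 0.0244016
F(1.7580015) = 0.0021792
s_4 = 1.7580015 − 0.0021792·(-0.0244016)/(-0.0381865) = 1.7566090;  |Δ| = 0.0013925
F(1.7566090) = -0.0000058
s_5 = 1.7566090 − (-0.0000058)·(-0.0013925)/(-0.0021849) = 1.7566127;  |Δ| = 0.0000037
|s_5 − s_4| = 0.0000037 < 0.0001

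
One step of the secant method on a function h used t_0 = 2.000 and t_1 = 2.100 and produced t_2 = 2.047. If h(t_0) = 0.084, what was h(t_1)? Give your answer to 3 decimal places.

-0.095

The secant line through (2.000, 0.084) and (2.100, h(t_1)) crosses zero at t_2 = 2.047.
So (2.000, 0.084), (2.100, h(t_1)), (2.047, 0) are collinear:
h(t_1) = 0.084 · (2.100 − 2.047) / (2.000 − 2.047) = 0.084 · (0.05300)/(-0.04700) = -0.09472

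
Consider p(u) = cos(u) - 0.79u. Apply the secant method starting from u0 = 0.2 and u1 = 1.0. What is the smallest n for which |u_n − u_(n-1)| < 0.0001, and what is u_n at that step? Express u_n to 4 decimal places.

n = 5, u_n = 0.8425

p(0.2) = 0.822067, p(1.0) = -0.249698
u2 = 1.000000 − (-0.249698)·(0.800000)/(-1.071764) = 0.813617;  |Δ| = 0.186383
p(0.813617) = 0.044116
u3 = 0.813617 − 0.044116·(-0.186383)/(0.293814) = 0.841603;  |Δ| = 0.027985
p(0.841603) = 0.001402
u4 = 0.841603 − 0.001402·(0.027985)/(-0.042714) = 0.842522;  |Δ| = 0.000919
p(0.842522) = -0.000009
u5 = 0.842522 − (-0.000009)·(0.000919)/(-0.001411) = 0.842516;  |Δ| = 0.000006
|u5 − u4| = 0.000006 < 0.0001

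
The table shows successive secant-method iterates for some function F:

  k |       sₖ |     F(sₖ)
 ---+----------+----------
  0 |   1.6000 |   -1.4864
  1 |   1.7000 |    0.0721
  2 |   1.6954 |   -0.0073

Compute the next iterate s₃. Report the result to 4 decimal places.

1.6958

s₃ = 1.6954 − (-0.0073)·(1.6954 − 1.7000) / (-0.0073 − 0.0721)
   = 1.6954 − (0.000034)/(-0.079400) = 1.695823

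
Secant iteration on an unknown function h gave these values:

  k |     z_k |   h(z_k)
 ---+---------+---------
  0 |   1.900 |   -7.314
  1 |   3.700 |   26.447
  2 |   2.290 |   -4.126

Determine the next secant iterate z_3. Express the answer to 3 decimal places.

z_3 = 2.290 − (-4.126)·(2.290 − 3.700) / (-4.126 − 26.447)
   = 2.290 − (5.81766)/(-30.57300) = 2.48029

2.480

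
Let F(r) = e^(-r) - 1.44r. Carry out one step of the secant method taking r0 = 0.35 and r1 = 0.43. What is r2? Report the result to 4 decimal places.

F(0.35) = 0.200688, F(0.43) = 0.031309
r2 = 0.430000 − 0.031309·(0.430000 − 0.350000) / (0.031309 − 0.200688) = 0.430000 − (0.002505)/(-0.169379) = 0.444788

0.4448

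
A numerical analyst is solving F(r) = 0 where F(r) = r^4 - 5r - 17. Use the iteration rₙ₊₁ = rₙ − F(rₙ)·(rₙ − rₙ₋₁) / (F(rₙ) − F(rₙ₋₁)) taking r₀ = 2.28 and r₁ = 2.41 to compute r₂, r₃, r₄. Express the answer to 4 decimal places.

F(2.28) = -1.376637, F(2.41) = 4.684026
r₂ = 2.410000 − 4.684026·(2.410000 − 2.280000) / (4.684026 − (-1.376637)) = 2.410000 − (0.608923)/(6.060663) = 2.309529
F(2.309529) = -0.096916
r₃ = 2.309529 − (-0.096916)·(2.309529 − 2.410000) / (-0.096916 − 4.684026) = 2.309529 − (0.009737)/(-4.780941) = 2.311565
F(2.311565) = -0.006608
r₄ = 2.311565 − (-0.006608)·(2.311565 − 2.309529) / (-0.006608 − (-0.096916)) = 2.311565 − (-0.000013)/(0.090308) = 2.311714

2.3095, 2.3116, 2.3117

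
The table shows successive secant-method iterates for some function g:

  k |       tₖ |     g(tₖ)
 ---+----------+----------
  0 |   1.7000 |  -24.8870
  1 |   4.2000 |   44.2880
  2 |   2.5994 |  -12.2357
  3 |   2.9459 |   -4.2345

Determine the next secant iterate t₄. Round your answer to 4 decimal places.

t₄ = 2.9459 − (-4.2345)·(2.9459 − 2.5994) / (-4.2345 − (-12.2357))
   = 2.9459 − (-1.467254)/(8.001200) = 3.129279

3.1293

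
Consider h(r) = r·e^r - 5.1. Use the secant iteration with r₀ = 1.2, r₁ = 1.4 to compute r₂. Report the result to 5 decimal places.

1.33181

h(1.2) = -1.1158597, h(1.4) = 0.5772800
r₂ = 1.4000000 − 0.5772800·(1.4000000 − 1.2000000) / (0.5772800 − (-1.1158597)) = 1.4000000 − (0.1154560)/(1.6931396) = 1.3318095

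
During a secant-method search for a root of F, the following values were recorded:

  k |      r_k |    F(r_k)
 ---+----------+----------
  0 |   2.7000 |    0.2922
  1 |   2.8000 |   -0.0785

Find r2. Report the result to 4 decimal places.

2.7788

r2 = 2.8000 − (-0.0785)·(2.8000 − 2.7000) / (-0.0785 − 0.2922)
   = 2.8000 − (-0.007850)/(-0.370700) = 2.778824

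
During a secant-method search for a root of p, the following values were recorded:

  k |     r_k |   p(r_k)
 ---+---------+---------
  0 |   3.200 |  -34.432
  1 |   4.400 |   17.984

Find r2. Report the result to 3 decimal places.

r2 = 4.400 − 17.984·(4.400 − 3.200) / (17.984 − (-34.432))
   = 4.400 − (21.58080)/(52.41600) = 3.98828

3.988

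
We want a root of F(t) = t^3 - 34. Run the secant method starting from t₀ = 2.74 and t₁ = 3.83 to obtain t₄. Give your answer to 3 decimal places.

3.240

F(2.74) = -13.42918, F(3.83) = 22.18189
t₂ = 3.83000 − 22.18189·(3.83000 − 2.74000) / (22.18189 − (-13.42918)) = 3.83000 − (24.17826)/(35.61106) = 3.15105
F(3.15105) = -2.71296
t₃ = 3.15105 − (-2.71296)·(3.15105 − 3.83000) / (-2.71296 − 22.18189) = 3.15105 − (1.84198)/(-24.89485) = 3.22504
F(3.22504) = -0.45684
t₄ = 3.22504 − (-0.45684)·(3.22504 − 3.15105) / (-0.45684 − (-2.71296)) = 3.22504 − (-0.03380)/(2.25613) = 3.24002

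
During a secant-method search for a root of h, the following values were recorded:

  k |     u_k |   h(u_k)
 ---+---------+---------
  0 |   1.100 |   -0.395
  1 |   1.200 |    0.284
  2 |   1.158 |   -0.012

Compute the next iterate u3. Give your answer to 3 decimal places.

u3 = 1.158 − (-0.012)·(1.158 − 1.200) / (-0.012 − 0.284)
   = 1.158 − (0.00050)/(-0.29600) = 1.15970

1.160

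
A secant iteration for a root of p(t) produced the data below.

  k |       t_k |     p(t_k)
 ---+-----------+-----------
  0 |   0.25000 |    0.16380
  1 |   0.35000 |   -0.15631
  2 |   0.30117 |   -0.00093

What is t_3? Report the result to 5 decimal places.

0.30088

t_3 = 0.30117 − (-0.00093)·(0.30117 − 0.35000) / (-0.00093 − (-0.15631))
   = 0.30117 − (0.0000454)/(0.1553800) = 0.3008777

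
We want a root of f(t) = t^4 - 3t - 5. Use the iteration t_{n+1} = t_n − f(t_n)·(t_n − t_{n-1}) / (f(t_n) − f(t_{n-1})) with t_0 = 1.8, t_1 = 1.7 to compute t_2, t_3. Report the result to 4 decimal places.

1.7947, 1.7952

f(1.8) = 0.097600, f(1.7) = -1.747900
t_2 = 1.700000 − (-1.747900)·(1.700000 − 1.800000) / (-1.747900 − 0.097600) = 1.700000 − (0.174790)/(-1.845500) = 1.794711
f(1.794711) = -0.009363
t_3 = 1.794711 − (-0.009363)·(1.794711 − 1.700000) / (-0.009363 − (-1.747900)) = 1.794711 − (-0.000887)/(1.738537) = 1.795222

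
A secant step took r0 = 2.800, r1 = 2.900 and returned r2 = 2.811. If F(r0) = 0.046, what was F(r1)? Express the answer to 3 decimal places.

-0.372

The secant line through (2.800, 0.046) and (2.900, F(r1)) crosses zero at r2 = 2.811.
So (2.800, 0.046), (2.900, F(r1)), (2.811, 0) are collinear:
F(r1) = 0.046 · (2.900 − 2.811) / (2.800 − 2.811) = 0.046 · (0.08900)/(-0.01100) = -0.37218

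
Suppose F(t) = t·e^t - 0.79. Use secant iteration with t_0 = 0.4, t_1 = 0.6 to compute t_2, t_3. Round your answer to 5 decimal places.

F(0.4) = -0.1932701, F(0.6) = 0.3032713
t_2 = 0.6000000 − 0.3032713·(0.6000000 − 0.4000000) / (0.3032713 − (-0.1932701)) = 0.6000000 − (0.0606543)/(0.4965414) = 0.4778465
F(0.4778465) = -0.0194257
t_3 = 0.4778465 − (-0.0194257)·(0.4778465 − 0.6000000) / (-0.0194257 − 0.3032713) = 0.4778465 − (0.0023729)/(-0.3226969) = 0.4851999

0.47785, 0.48520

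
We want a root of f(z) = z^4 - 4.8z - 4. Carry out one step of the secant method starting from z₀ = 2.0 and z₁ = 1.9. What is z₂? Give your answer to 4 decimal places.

f(2.0) = 2.400000, f(1.9) = -0.087900
z₂ = 1.900000 − (-0.087900)·(1.900000 − 2.000000) / (-0.087900 − 2.400000) = 1.900000 − (0.008790)/(-2.487900) = 1.903533

1.9035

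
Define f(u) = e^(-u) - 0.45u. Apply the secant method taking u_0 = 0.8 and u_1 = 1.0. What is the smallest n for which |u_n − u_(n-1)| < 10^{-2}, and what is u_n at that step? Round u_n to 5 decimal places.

f(0.8) = 0.0893290, f(1.0) = -0.0821206
u_2 = 1.0000000 − (-0.0821206)·(0.2000000)/(-0.1714495) = 0.9042044;  |Δ| = 0.0957956
f(0.9042044) = -0.0020281
u_3 = 0.9042044 − (-0.0020281)·(-0.0957956)/(0.0800925) = 0.9017786;  |Δ| = 0.0024257
|u_3 − u_2| = 0.0024257 < 10^{-2}

n = 3, u_n = 0.90178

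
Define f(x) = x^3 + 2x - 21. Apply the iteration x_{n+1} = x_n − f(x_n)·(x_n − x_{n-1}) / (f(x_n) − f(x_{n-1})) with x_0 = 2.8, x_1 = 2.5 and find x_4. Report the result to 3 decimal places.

2.518

f(2.8) = 6.55200, f(2.5) = -0.37500
x_2 = 2.50000 − (-0.37500)·(2.50000 − 2.80000) / (-0.37500 − 6.55200) = 2.50000 − (0.11250)/(-6.92700) = 2.51624
f(2.51624) = -0.03602
x_3 = 2.51624 − (-0.03602)·(2.51624 − 2.50000) / (-0.03602 − (-0.37500)) = 2.51624 − (-0.00059)/(0.33898) = 2.51797
f(2.51797) = 0.00023
x_4 = 2.51797 − 0.00023·(2.51797 − 2.51624) / (0.00023 − (-0.03602)) = 2.51797 − (0.00000)/(0.03625) = 2.51796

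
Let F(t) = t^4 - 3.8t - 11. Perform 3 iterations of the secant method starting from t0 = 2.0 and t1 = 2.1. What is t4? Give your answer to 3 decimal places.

2.086

F(2.0) = -2.60000, F(2.1) = 0.46810
t2 = 2.10000 − 0.46810·(2.10000 − 2.00000) / (0.46810 − (-2.60000)) = 2.10000 − (0.04681)/(3.06810) = 2.08474
F(2.08474) = -0.03297
t3 = 2.08474 − (-0.03297)·(2.08474 − 2.10000) / (-0.03297 − 0.46810) = 2.08474 − (0.00050)/(-0.50107) = 2.08575
F(2.08575) = -0.00038
t4 = 2.08575 − (-0.00038)·(2.08575 − 2.08474) / (-0.00038 − (-0.03297)) = 2.08575 − (0.00000)/(0.03260) = 2.08576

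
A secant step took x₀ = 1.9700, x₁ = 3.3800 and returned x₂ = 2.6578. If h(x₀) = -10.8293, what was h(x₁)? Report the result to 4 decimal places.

11.3709

The secant line through (1.9700, -10.8293) and (3.3800, h(x₁)) crosses zero at x₂ = 2.6578.
So (1.9700, -10.8293), (3.3800, h(x₁)), (2.6578, 0) are collinear:
h(x₁) = -10.8293 · (3.3800 − 2.6578) / (1.9700 − 2.6578) = -10.8293 · (0.722200)/(-0.687800) = 11.370922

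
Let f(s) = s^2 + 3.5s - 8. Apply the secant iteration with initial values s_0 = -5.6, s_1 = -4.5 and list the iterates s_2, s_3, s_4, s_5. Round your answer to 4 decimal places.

-5.0303, -5.0804, -5.0760, -5.0760

f(-5.6) = 3.760000, f(-4.5) = -3.500000
s_2 = -4.500000 − (-3.500000)·(-4.500000 − (-5.600000)) / (-3.500000 − 3.760000) = -4.500000 − (-3.850000)/(-7.260000) = -5.030303
f(-5.030303) = -0.302112
s_3 = -5.030303 − (-0.302112)·(-5.030303 − (-4.500000)) / (-0.302112 − (-3.500000)) = -5.030303 − (0.160211)/(3.197888) = -5.080402
f(-5.080402) = 0.029078
s_4 = -5.080402 − 0.029078·(-5.080402 − (-5.030303)) / (0.029078 − (-0.302112)) = -5.080402 − (-0.001457)/(0.331190) = -5.076003
f(-5.076003) = -0.000201
s_5 = -5.076003 − (-0.000201)·(-5.076003 − (-5.080402)) / (-0.000201 − 0.029078) = -5.076003 − (-0.000001)/(-0.029279) = -5.076034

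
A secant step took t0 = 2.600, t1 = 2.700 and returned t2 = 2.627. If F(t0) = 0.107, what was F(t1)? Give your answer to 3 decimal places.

The secant line through (2.600, 0.107) and (2.700, F(t1)) crosses zero at t2 = 2.627.
So (2.600, 0.107), (2.700, F(t1)), (2.627, 0) are collinear:
F(t1) = 0.107 · (2.700 − 2.627) / (2.600 − 2.627) = 0.107 · (0.07300)/(-0.02700) = -0.28930

-0.289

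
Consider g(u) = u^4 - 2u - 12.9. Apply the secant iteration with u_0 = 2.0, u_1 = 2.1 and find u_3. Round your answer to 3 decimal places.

2.029

g(2.0) = -0.90000, g(2.1) = 2.34810
u_2 = 2.10000 − 2.34810·(2.10000 − 2.00000) / (2.34810 − (-0.90000)) = 2.10000 − (0.23481)/(3.24810) = 2.02771
g(2.02771) = -0.05015
u_3 = 2.02771 − (-0.05015)·(2.02771 − 2.10000) / (-0.05015 − 2.34810) = 2.02771 − (0.00363)/(-2.39825) = 2.02922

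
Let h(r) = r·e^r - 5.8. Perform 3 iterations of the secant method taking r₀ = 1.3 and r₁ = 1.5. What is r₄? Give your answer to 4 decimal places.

1.4125

h(1.3) = -1.029914, h(1.5) = 0.922534
r₂ = 1.500000 − 0.922534·(1.500000 − 1.300000) / (0.922534 − (-1.029914)) = 1.500000 − (0.184507)/(1.952448) = 1.405500
h(1.405500) = -0.068984
r₃ = 1.405500 − (-0.068984)·(1.405500 − 1.500000) / (-0.068984 − 0.922534) = 1.405500 − (0.006519)/(-0.991518) = 1.412075
h(1.412075) = -0.004194
r₄ = 1.412075 − (-0.004194)·(1.412075 − 1.405500) / (-0.004194 − (-0.068984)) = 1.412075 − (-0.000028)/(0.064790) = 1.412500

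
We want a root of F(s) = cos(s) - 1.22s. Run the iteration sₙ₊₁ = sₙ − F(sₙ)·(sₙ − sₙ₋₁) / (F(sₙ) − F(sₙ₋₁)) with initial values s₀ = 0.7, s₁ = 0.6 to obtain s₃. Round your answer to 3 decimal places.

0.652

F(0.7) = -0.08916, F(0.6) = 0.09334
s₂ = 0.60000 − 0.09334·(0.60000 − 0.70000) / (0.09334 − (-0.08916)) = 0.60000 − (-0.00933)/(0.18249) = 0.65114
F(0.65114) = 0.00099
s₃ = 0.65114 − 0.00099·(0.65114 − 0.60000) / (0.00099 − 0.09334) = 0.65114 − (0.00005)/(-0.09234) = 0.65170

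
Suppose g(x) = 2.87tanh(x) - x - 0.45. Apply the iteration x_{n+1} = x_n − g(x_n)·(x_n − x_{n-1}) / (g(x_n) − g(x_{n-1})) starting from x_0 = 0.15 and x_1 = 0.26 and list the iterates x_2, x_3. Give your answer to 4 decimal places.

g(0.15) = -0.172700, g(0.26) = 0.019828
x_2 = 0.260000 − 0.019828·(0.260000 − 0.150000) / (0.019828 − (-0.172700)) = 0.260000 − (0.002181)/(0.192528) = 0.248671
g(0.248671) = 0.000659
x_3 = 0.248671 − 0.000659·(0.248671 − 0.260000) / (0.000659 − 0.019828) = 0.248671 − (-0.000007)/(-0.019169) = 0.248282

0.2487, 0.2483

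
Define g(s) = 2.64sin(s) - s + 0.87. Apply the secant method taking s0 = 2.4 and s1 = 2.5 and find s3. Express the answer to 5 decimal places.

2.48387

g(2.4) = 0.2532228, g(2.5) = -0.0500335
s2 = 2.5000000 − (-0.0500335)·(2.5000000 − 2.4000000) / (-0.0500335 − 0.2532228) = 2.5000000 − (-0.0050034)/(-0.3032563) = 2.4835012
g(2.4835012) = 0.0011438
s3 = 2.4835012 − 0.0011438·(2.4835012 − 2.5000000) / (0.0011438 − (-0.0500335)) = 2.4835012 − (-0.0000189)/(0.0511773) = 2.4838700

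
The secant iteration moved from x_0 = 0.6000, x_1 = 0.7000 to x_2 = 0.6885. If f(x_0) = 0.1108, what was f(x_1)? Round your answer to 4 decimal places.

-0.0144

The secant line through (0.6000, 0.1108) and (0.7000, f(x_1)) crosses zero at x_2 = 0.6885.
So (0.6000, 0.1108), (0.7000, f(x_1)), (0.6885, 0) are collinear:
f(x_1) = 0.1108 · (0.7000 − 0.6885) / (0.6000 − 0.6885) = 0.1108 · (0.011500)/(-0.088500) = -0.014398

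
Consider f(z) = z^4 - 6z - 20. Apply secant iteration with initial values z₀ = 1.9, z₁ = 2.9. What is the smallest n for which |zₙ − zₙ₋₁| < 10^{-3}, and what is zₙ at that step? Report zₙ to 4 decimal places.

f(1.9) = -18.367900, f(2.9) = 33.328100
z₂ = 2.900000 − 33.328100·(1.000000)/(51.696000) = 2.255306;  |Δ| = 0.644694
f(2.255306) = -7.660318
z₃ = 2.255306 − (-7.660318)·(-0.644694)/(-40.988418) = 2.375793;  |Δ| = 0.120487
f(2.375793) = -2.395604
z₄ = 2.375793 − (-2.395604)·(0.120487)/(5.264714) = 2.430618;  |Δ| = 0.054825
f(2.430618) = 0.319614
z₅ = 2.430618 − 0.319614·(0.054825)/(2.715218) = 2.424164;  |Δ| = 0.006454
f(2.424164) = -0.010881
z₆ = 2.424164 − (-0.010881)·(-0.006454)/(-0.330494) = 2.424377;  |Δ| = 0.000212
|z₆ − z₅| = 0.000212 < 10^{-3}

n = 6, zₙ = 2.4244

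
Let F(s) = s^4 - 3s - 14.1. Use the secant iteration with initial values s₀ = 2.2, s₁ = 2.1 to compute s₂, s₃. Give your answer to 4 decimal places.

2.1259, 2.1274

F(2.2) = 2.725600, F(2.1) = -0.951900
s₂ = 2.100000 − (-0.951900)·(2.100000 − 2.200000) / (-0.951900 − 2.725600) = 2.100000 − (0.095190)/(-3.677500) = 2.125884
F(2.125884) = -0.052816
s₃ = 2.125884 − (-0.052816)·(2.125884 − 2.100000) / (-0.052816 − (-0.951900)) = 2.125884 − (-0.001367)/(0.899084) = 2.127405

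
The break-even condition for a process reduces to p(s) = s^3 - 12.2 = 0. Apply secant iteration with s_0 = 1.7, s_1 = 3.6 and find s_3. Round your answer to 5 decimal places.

p(1.7) = -7.2870000, p(3.6) = 34.4560000
s_2 = 3.6000000 − 34.4560000·(3.6000000 − 1.7000000) / (34.4560000 − (-7.2870000)) = 3.6000000 − (65.4664000)/(41.7430000) = 2.0316796
p(2.0316796) = -3.8137919
s_3 = 2.0316796 − (-3.8137919)·(2.0316796 − 3.6000000) / (-3.8137919 − 34.4560000) = 2.0316796 − (5.9812478)/(-38.2697919) = 2.1879712

2.18797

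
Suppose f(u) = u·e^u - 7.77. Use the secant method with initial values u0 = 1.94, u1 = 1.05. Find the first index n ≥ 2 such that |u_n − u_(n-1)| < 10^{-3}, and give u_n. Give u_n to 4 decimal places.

f(1.94) = 5.729977, f(1.05) = -4.769466
u2 = 1.050000 − (-4.769466)·(-0.890000)/(-10.499443) = 1.454290;  |Δ| = 0.404290
f(1.454290) = -1.543536
u3 = 1.454290 − (-1.543536)·(0.404290)/(3.225931) = 1.647734;  |Δ| = 0.193444
f(1.647734) = 0.790304
u4 = 1.647734 − 0.790304·(0.193444)/(2.333840) = 1.582229;  |Δ| = 0.065506
f(1.582229) = -0.071208
u5 = 1.582229 − (-0.071208)·(-0.065506)/(-0.861513) = 1.587643;  |Δ| = 0.005414
f(1.587643) = -0.002923
u6 = 1.587643 − (-0.002923)·(0.005414)/(0.068285) = 1.587875;  |Δ| = 0.000232
|u6 − u5| = 0.000232 < 10^{-3}

n = 6, u_n = 1.5879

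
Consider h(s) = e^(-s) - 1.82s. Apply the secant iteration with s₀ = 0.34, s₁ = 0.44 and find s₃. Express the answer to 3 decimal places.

h(0.34) = 0.09297, h(0.44) = -0.15676
s₂ = 0.44000 − (-0.15676)·(0.44000 − 0.34000) / (-0.15676 − 0.09297) = 0.44000 − (-0.01568)/(-0.24973) = 0.37723
h(0.37723) = -0.00079
s₃ = 0.37723 − (-0.00079)·(0.37723 − 0.44000) / (-0.00079 − (-0.15676)) = 0.37723 − (0.00005)/(0.15597) = 0.37691

0.377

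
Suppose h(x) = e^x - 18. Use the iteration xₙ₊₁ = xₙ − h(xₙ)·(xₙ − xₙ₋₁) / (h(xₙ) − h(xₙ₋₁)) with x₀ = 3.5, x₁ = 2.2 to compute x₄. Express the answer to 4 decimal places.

2.8817

h(3.5) = 15.115452, h(2.2) = -8.974987
x₂ = 2.200000 − (-8.974987)·(2.200000 − 3.500000) / (-8.974987 − 15.115452) = 2.200000 − (11.667482)/(-24.090438) = 2.684320
h(2.684320) = -3.351762
x₃ = 2.684320 − (-3.351762)·(2.684320 − 2.200000) / (-3.351762 − (-8.974987)) = 2.684320 − (-1.623326)/(5.623224) = 2.973002
h(2.973002) = 1.550530
x₄ = 2.973002 − 1.550530·(2.973002 − 2.684320) / (1.550530 − (-3.351762)) = 2.973002 − (0.447611)/(4.902292) = 2.881696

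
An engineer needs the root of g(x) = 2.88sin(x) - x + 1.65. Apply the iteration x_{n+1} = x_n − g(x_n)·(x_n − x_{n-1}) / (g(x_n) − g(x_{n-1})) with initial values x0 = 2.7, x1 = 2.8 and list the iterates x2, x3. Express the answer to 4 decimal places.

2.7494, 2.7498

g(2.7) = 0.180854, g(2.8) = -0.185234
x2 = 2.800000 − (-0.185234)·(2.800000 − 2.700000) / (-0.185234 − 0.180854) = 2.800000 − (-0.018523)/(-0.366088) = 2.749402
g(2.749402) = 0.001374
x3 = 2.749402 − 0.001374·(2.749402 − 2.800000) / (0.001374 − (-0.185234)) = 2.749402 − (-0.000070)/(0.186608) = 2.749774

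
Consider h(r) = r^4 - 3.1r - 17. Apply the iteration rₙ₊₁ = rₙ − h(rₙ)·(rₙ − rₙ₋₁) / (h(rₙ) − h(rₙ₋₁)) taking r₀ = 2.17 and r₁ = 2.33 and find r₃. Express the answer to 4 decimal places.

2.2096

h(2.17) = -1.553261, h(2.33) = 5.249955
r₂ = 2.330000 − 5.249955·(2.330000 − 2.170000) / (5.249955 − (-1.553261)) = 2.330000 − (0.839993)/(6.803216) = 2.206530
h(2.206530) = -0.135275
r₃ = 2.206530 − (-0.135275)·(2.206530 − 2.330000) / (-0.135275 − 5.249955) = 2.206530 − (0.016702)/(-5.385230) = 2.209632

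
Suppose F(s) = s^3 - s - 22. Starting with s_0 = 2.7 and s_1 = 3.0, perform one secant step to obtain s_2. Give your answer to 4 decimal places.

2.9145

F(2.7) = -5.017000, F(3.0) = 2.000000
s_2 = 3.000000 − 2.000000·(3.000000 − 2.700000) / (2.000000 − (-5.017000)) = 3.000000 − (0.600000)/(7.017000) = 2.914493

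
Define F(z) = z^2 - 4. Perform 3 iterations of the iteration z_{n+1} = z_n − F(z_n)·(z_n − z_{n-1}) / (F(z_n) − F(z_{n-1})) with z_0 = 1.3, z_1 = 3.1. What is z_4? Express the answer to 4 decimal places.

2.0018

F(1.3) = -2.310000, F(3.1) = 5.610000
z_2 = 3.100000 − 5.610000·(3.100000 − 1.300000) / (5.610000 − (-2.310000)) = 3.100000 − (10.098000)/(7.920000) = 1.825000
F(1.825000) = -0.669375
z_3 = 1.825000 − (-0.669375)·(1.825000 − 3.100000) / (-0.669375 − 5.610000) = 1.825000 − (0.853453)/(-6.279375) = 1.960914
F(1.960914) = -0.154817
z_4 = 1.960914 − (-0.154817)·(1.960914 − 1.825000) / (-0.154817 − (-0.669375)) = 1.960914 − (-0.021042)/(0.514558) = 2.001807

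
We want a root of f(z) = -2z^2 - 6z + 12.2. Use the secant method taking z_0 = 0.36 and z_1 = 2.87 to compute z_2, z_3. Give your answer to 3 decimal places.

1.145, 1.338

f(0.36) = 9.78080, f(2.87) = -21.49380
z_2 = 2.87000 − (-21.49380)·(2.87000 − 0.36000) / (-21.49380 − 9.78080) = 2.87000 − (-53.94944)/(-31.27460) = 1.14498
f(1.14498) = 2.70820
z_3 = 1.14498 − 2.70820·(1.14498 − 2.87000) / (2.70820 − (-21.49380)) = 1.14498 − (-4.67172)/(24.20200) = 1.33801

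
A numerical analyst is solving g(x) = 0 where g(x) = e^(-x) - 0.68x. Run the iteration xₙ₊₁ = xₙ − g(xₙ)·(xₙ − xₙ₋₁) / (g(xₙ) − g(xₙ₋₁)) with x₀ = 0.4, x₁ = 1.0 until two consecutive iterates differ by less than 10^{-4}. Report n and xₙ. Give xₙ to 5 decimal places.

n = 5, xₙ = 0.71756

g(0.4) = 0.3983200, g(1.0) = -0.3121206
x₂ = 1.0000000 − (-0.3121206)·(0.6000000)/(-0.7104406) = 0.7363997;  |Δ| = 0.2636003
g(0.7363997) = -0.0219171
x₃ = 0.7363997 − (-0.0219171)·(-0.2636003)/(0.2902035) = 0.7164918;  |Δ| = 0.0199079
g(0.7164918) = 0.0012484
x₄ = 0.7164918 − 0.0012484·(-0.0199079)/(0.0231655) = 0.7175647;  |Δ| = 0.0010729
g(0.7175647) = -0.0000049
x₅ = 0.7175647 − (-0.0000049)·(0.0010729)/(-0.0012533) = 0.7175605;  |Δ| = 0.0000042
|x₅ − x₄| = 0.0000042 < 10^{-4}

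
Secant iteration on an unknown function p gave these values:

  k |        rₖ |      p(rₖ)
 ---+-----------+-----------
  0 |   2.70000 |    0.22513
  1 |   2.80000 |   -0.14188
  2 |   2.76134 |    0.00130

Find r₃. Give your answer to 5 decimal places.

r₃ = 2.76134 − 0.00130·(2.76134 − 2.80000) / (0.00130 − (-0.14188))
   = 2.76134 − (-0.0000503)/(0.1431800) = 2.7616910

2.76169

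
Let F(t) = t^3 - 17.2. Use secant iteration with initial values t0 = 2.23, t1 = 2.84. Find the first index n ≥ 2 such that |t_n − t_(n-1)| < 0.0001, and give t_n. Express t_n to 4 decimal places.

F(2.23) = -6.110433, F(2.84) = 5.706304
t2 = 2.840000 − 5.706304·(0.610000)/(11.816737) = 2.545431;  |Δ| = 0.294569
F(2.545431) = -0.707597
t3 = 2.545431 − (-0.707597)·(-0.294569)/(-6.413901) = 2.577928;  |Δ| = 0.032498
F(2.577928) = -0.067821
t4 = 2.577928 − (-0.067821)·(0.032498)/(0.639775) = 2.581373;  |Δ| = 0.003445
F(2.581373) = 0.000954
t5 = 2.581373 − 0.000954·(0.003445)/(0.068775) = 2.581326;  |Δ| = 0.000048
|t5 − t4| = 0.000048 < 0.0001

n = 5, t_n = 2.5813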